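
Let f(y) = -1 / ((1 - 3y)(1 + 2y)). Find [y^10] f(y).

-35839

Partial fractions give a closed form: a_n = (-3/5)·3^n + (-2/5)·(-2)^n.
At n = 10: a_10 = -35839.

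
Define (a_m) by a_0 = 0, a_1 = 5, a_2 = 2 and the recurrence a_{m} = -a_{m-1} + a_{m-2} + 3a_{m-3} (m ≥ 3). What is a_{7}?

9

The ordinary generating function has denominator 1 + t - t^2 - 3t^3.
Iterating the recurrence: a_0,…,a_{7} = 0, 5, 2, 3, 14, -5, 28, 9.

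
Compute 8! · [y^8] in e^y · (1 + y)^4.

3393

The EGF product rule gives c_8 = Σ_{k_1+k_2=8} C(8; k_1,k_2) · ∏ g_i(k_i), where e^y gives (1)^k; (1+y)^4 gives the falling factorial (4)_k.
g_1(k) for k = 0…8: 1, 1, 1, 1, 1, 1, 1, 1, 1.
g_2(k) for k = 0…8: 1, 4, 12, 24, 24, 0, 0, 0, 0.
c_8 = Σ_k C(8,k)·g_1(k)·g_2(8−k) = 70·1·24 + 56·1·24 + 28·1·12 + 8·1·4 + 1·1·1 = 1680 + 1344 + 336 + 32 + 1 = 3393.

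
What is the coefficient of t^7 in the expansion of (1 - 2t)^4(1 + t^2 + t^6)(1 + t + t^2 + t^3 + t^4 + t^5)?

2

(1 - 2t)^4 has coefficients 1,-8,24,-32,16 for degrees 0…4.
(1 + t^2 + t^6) has coefficients 1,0,1,0,0,0,1,0 for degrees 0…7.
Finally multiplying by (1 + t + t^2 + t^3 + t^4 + t^5), the product of all factors after the first has coefficients 1,1,2,2,2,2,2,2 for degrees 0…7.
[t^7] = 1·2 − 8·2 + 24·2 − 32·2 + 16·2 = 2.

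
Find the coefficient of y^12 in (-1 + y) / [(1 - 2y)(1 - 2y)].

The denominator gives the recurrence a_n = 4a_(n−1) − 4a_(n−2) for n ≥ 2; the numerator fixes a_0 = -1, a_1 = -3.
Iterating: -1, -3, -8, -20, -48, -112, -256, -576, -1280, -2816, -6144, -13312, -28672, so a_12 = -28672.

-28672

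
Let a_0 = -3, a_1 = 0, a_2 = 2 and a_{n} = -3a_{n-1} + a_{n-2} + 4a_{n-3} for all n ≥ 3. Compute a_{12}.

291374

The ordinary generating function has denominator 1 + 3t - t^2 - 4t^3.
Iterating the recurrence: a_0,…,a_{12} = -3, 0, 2, -18, 56, -178, 518, -1508, 4330, -12426, 35576, -101834, 291374.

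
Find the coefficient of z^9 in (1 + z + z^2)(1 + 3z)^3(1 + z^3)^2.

(1 + z + z^2) has coefficients 1,1,1 for degrees 0…2.
(1 + 3z)^3 has coefficients 1,9,27,27,0,0,0,0,0,0 for degrees 0…9.
Finally multiplying by (1 + z^3)^2, the product of all factors after the first has coefficients 1,9,27,29,18,54,55,9,27,27 for degrees 0…9.
[z^9] = 1·27 + 1·27 + 1·9 = 63.

63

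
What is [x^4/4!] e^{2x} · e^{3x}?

625

The EGF product rule gives c_4 = Σ_{k_1+k_2=4} C(4; k_1,k_2) · ∏ g_i(k_i), where e^{2x} gives (2)^k; e^{3x} gives (3)^k.
g_1(k) for k = 0…4: 1, 2, 4, 8, 16.
g_2(k) for k = 0…4: 1, 3, 9, 27, 81.
c_4 = Σ_k C(4,k)·g_1(k)·g_2(4−k) = 1·1·81 + 4·2·27 + 6·4·9 + 4·8·3 + 1·16·1 = 81 + 216 + 216 + 96 + 16 = 625.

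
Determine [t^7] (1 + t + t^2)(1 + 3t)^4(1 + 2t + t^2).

351

(1 + t + t^2) has coefficients 1,1,1 for degrees 0…2.
(1 + 3t)^4 has coefficients 1,12,54,108,81,0,0,0 for degrees 0…7.
Finally multiplying by (1 + 2t + t^2), the product of all factors after the first has coefficients 1,14,79,228,351,270,81,0 for degrees 0…7.
[t^7] = 1·0 + 1·81 + 1·270 = 351.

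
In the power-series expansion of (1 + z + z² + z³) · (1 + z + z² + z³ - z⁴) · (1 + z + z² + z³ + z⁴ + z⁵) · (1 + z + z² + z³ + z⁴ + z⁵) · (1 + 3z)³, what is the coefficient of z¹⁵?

(1 + z + z² + z³) has coefficients 1,1,1,1 for degrees 0…3.
(1 + z + z² + z³ - z⁴) has coefficients 1,1,1,1,-1,0,0,0,0,0,0,0,0,0,0,0 for degrees 0…15.
Multiplying by (1 + z + z² + z³ + z⁴ + z⁵) gives running coefficients 1,2,3,4,3,3,2,1,0,-1,0,0,0,0,0,0 for degrees 0…15.
Multiplying by (1 + z + z² + z³ + z⁴ + z⁵) gives running coefficients 1,3,6,10,13,16,17,16,13,8,5,2,0,-1,-1,0 for degrees 0…15.
Finally multiplying by (1 + 3z)³, the product of all factors after the first has coefficients 1,12,60,172,346,565,782,952,1048,1016,860,614,369,188,44,-36 for degrees 0…15.
[z¹⁵] = 1·(-36) + 1·44 + 1·188 + 1·369 = 565.

565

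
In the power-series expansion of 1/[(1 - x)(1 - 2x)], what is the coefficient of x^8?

511

Partial fractions give a closed form: a_n = (-1)·1^n + (2)·2^n.
At n = 8: a_8 = 511.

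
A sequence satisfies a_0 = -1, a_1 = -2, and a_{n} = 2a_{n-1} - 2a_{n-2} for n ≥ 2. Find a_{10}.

The ordinary generating function has denominator 1 - 2z + 2z^2.
Iterating the recurrence: a_0,…,a_{10} = -1, -2, -2, 0, 4, 8, 8, 0, -16, -32, -32.

-32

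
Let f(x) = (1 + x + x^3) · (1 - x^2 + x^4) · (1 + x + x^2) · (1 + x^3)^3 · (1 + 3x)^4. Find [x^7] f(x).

(1 + x + x^3) has coefficients 1,1,0,1 for degrees 0…3.
(1 - x^2 + x^4) has coefficients 1,0,-1,0,1,0,0,0 for degrees 0…7.
Multiplying by (1 + x + x^2) gives running coefficients 1,1,0,-1,0,1,1,0 for degrees 0…7.
Multiplying by (1 + x^3)^3 gives running coefficients 1,1,0,2,3,1,1,3 for degrees 0…7.
Finally multiplying by (1 + 3x)^4, the product of all factors after the first has coefficients 1,13,66,164,216,226,391,555 for degrees 0…7.
[x^7] = 1·555 + 1·391 + 1·216 = 1162.

1162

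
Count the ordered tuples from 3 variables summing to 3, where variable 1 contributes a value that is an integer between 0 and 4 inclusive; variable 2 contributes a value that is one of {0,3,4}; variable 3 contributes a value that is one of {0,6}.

2

The generating function for the choices is (1 + y + y² + y³ + y⁴)·(1 + y³ + y⁴)·(1 + y⁶); the count is [y³].
(1 + y + y² + y³ + y⁴) has coefficients 1,1,1,1 for degrees 0…3.
(1 + y³ + y⁴) has coefficients 1,0,0,1 for degrees 0…3.
Finally multiplying by (1 + y⁶), the product of all factors after the first has coefficients 1,0,0,1 for degrees 0…3.
[y³] = 1·1 + 1·0 + 1·0 + 1·1 = 2.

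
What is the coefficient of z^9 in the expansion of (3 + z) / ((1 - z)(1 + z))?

1

The denominator gives the recurrence a_n = a_(n−2) for n ≥ 2; the numerator fixes a_0 = 3, a_1 = 1.
Iterating: 3, 1, 3, 1, 3, 1, 3, 1, 3, 1, so a_9 = 1.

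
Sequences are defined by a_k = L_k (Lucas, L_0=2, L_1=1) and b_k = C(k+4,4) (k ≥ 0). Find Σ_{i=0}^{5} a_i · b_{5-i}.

This is [x^5] in the product of the two ordinary generating functions.
Σ = 2·126 + 1·70 + 3·35 + 4·15 + 7·5 + 11·1 = 533.

533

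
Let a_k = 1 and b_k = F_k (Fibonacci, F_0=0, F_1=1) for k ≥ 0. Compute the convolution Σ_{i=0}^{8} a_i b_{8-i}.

The convolution is the t^8 coefficient of A(t)B(t).
Σ = 1·21 + 1·13 + 1·8 + 1·5 + 1·3 + 1·2 + 1·1 + 1·1 + 1·0 = 54.

54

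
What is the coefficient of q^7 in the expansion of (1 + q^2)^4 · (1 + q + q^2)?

(1 + q^2)^4 has coefficients 1,0,4,0,6,0,4,0 for degrees 0…7.
(1 + q + q^2) has coefficients 1,1,1,0,0,0,0,0 for degrees 0…7.
[q^7] = 1·0 + 4·0 + 6·0 + 4·1 = 4.

4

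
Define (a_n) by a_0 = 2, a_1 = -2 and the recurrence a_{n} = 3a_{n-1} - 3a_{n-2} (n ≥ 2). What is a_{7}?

The ordinary generating function has denominator 1 - 3y + 3y^2.
Iterating the recurrence: a_0,…,a_{7} = 2, -2, -12, -30, -54, -72, -54, 54.

54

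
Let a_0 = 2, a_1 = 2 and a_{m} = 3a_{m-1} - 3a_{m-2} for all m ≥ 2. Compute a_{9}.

162

The ordinary generating function has denominator 1 - 3y + 3y^2.
Iterating the recurrence: a_0,…,a_{9} = 2, 2, 0, -6, -18, -36, -54, -54, 0, 162.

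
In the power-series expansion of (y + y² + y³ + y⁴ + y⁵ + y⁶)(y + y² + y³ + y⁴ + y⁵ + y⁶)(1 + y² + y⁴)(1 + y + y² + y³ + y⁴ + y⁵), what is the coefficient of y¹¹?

73

(y + y² + y³ + y⁴ + y⁵ + y⁶) has coefficients 0,1,1,1,1,1,1 for degrees 0…6.
(y + y² + y³ + y⁴ + y⁵ + y⁶) has coefficients 0,1,1,1,1,1,1,0,0,0,0,0 for degrees 0…11.
Multiplying by (1 + y² + y⁴) gives running coefficients 0,1,1,2,2,3,3,2,2,1,1,0 for degrees 0…11.
Finally multiplying by (1 + y + y² + y³ + y⁴ + y⁵), the product of all factors after the first has coefficients 0,1,2,4,6,9,12,13,14,13,12,9 for degrees 0…11.
[y¹¹] = 1·12 + 1·13 + 1·14 + 1·13 + 1·12 + 1·9 = 73.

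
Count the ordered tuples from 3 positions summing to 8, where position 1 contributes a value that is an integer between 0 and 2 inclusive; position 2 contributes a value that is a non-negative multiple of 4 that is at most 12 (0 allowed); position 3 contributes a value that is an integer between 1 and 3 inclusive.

2

The generating function for the choices is (1 + q + q^2)·(1 + q^4 + q^8 + q^12)·(q + q^2 + q^3); the count is [q^8].
(1 + q + q^2) has coefficients 1,1,1 for degrees 0…2.
(1 + q^4 + q^8 + q^12) has coefficients 1,0,0,0,1,0,0,0,1 for degrees 0…8.
Finally multiplying by (q + q^2 + q^3), the product of all factors after the first has coefficients 0,1,1,1,0,1,1,1,0 for degrees 0…8.
[q^8] = 1·0 + 1·1 + 1·1 = 2.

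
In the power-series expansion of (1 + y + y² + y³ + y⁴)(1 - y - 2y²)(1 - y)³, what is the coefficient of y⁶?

3

(1 + y + y² + y³ + y⁴) has coefficients 1,1,1,1,1 for degrees 0…4.
(1 - y - 2y²) has coefficients 1,-1,-2,0,0,0,0 for degrees 0…6.
Finally multiplying by (1 - y)³, the product of all factors after the first has coefficients 1,-4,4,2,-5,2,0 for degrees 0…6.
[y⁶] = 1·0 + 1·2 + 1·(-5) + 1·2 + 1·4 = 3.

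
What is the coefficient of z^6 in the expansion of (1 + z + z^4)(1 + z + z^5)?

(1 + z + z^4) has coefficients 1,1,0,0,1 for degrees 0…4.
(1 + z + z^5) has coefficients 1,1,0,0,0,1,0 for degrees 0…6.
[z^6] = 1·0 + 1·1 + 1·0 = 1.

1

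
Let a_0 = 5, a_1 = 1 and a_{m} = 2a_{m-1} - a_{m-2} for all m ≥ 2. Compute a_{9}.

The ordinary generating function has denominator 1 - 2x + x^2.
Iterating the recurrence: a_0,…,a_{9} = 5, 1, -3, -7, -11, -15, -19, -23, -27, -31.

-31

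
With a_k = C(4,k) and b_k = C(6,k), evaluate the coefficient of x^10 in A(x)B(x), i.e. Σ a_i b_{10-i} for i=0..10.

This is [x^10] in the product of the two ordinary generating functions.
Σ = 1·0 + 4·0 + 6·0 + 4·0 + 1·1 + 0·6 + 0·15 + 0·20 + 0·15 + 0·6 + 0·1 = 1.

1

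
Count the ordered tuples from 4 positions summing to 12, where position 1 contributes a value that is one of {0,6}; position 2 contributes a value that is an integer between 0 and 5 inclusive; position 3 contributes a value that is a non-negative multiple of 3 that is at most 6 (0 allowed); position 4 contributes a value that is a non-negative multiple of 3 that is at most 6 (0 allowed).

8

The generating function for the choices is (1 + t⁶)·(1 + t + t² + t³ + t⁴ + t⁵)·(1 + t³ + t⁶)·(1 + t³ + t⁶); the count is [t¹²].
(1 + t⁶) has coefficients 1,0,0,0,0,0,1 for degrees 0…6.
(1 + t + t² + t³ + t⁴ + t⁵) has coefficients 1,1,1,1,1,1,0,0,0,0,0,0,0 for degrees 0…12.
Multiplying by (1 + t³ + t⁶) gives running coefficients 1,1,1,2,2,2,2,2,2,1,1,1,0 for degrees 0…12.
Finally multiplying by (1 + t³ + t⁶), the product of all factors after the first has coefficients 1,1,1,3,3,3,5,5,5,5,5,5,3 for degrees 0…12.
[t¹²] = 1·3 + 1·5 = 8.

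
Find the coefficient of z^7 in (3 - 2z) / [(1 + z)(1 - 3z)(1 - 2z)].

Partial fractions give a closed form: a_n = (5/12)·(-1)^n + (21/4)·3^n + (-8/3)·2^n.
At n = 7: a_7 = 11140.

11140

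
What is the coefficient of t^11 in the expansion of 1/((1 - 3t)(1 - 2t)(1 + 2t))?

316407

The denominator gives the recurrence a_n = 3a_(n−1) + 4a_(n−2) − 12a_(n−3) for n ≥ 3; the numerator fixes a_0 = 1, a_1 = 3, a_2 = 13.
Iterating: 1, 3, 13, 39, 133, 399, 1261, 3783, 11605, 34815, 105469, 316407, so a_11 = 316407.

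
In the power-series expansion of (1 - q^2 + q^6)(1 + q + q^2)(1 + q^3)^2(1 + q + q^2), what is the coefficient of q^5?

2

(1 - q^2 + q^6) has coefficients 1,0,-1,0,0,0 for degrees 0…5.
(1 + q + q^2) has coefficients 1,1,1,0,0,0 for degrees 0…5.
Multiplying by (1 + q^3)^2 gives running coefficients 1,1,1,2,2,2 for degrees 0…5.
Finally multiplying by (1 + q + q^2), the product of all factors after the first has coefficients 1,2,3,4,5,6 for degrees 0…5.
[q^5] = 1·6 − 1·4 = 2.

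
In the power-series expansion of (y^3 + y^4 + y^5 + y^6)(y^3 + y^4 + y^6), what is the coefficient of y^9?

3

(y^3 + y^4 + y^5 + y^6) has coefficients 0,0,0,1,1,1,1 for degrees 0…6.
(y^3 + y^4 + y^6) has coefficients 0,0,0,1,1,0,1,0,0,0 for degrees 0…9.
[y^9] = 1·1 + 1·0 + 1·1 + 1·1 = 3.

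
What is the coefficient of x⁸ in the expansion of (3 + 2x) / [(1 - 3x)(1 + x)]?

The denominator gives the recurrence a_n = 2a_(n−1) + 3a_(n−2) for n ≥ 3; the numerator fixes a_0 = 3, a_1 = 8, a_2 = 25.
Iterating: 3, 8, 25, 74, 223, 668, 2005, 6014, 18043, so a_8 = 18043.

18043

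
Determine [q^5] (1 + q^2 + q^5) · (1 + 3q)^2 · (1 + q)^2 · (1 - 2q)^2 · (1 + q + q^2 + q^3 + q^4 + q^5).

(1 + q^2 + q^5) has coefficients 1,0,1,0,0,1 for degrees 0…5.
(1 + 3q)^2 has coefficients 1,6,9,0,0,0 for degrees 0…5.
Multiplying by (1 + q)^2 gives running coefficients 1,8,22,24,9,0 for degrees 0…5.
Multiplying by (1 - 2q)^2 gives running coefficients 1,4,-6,-32,1,60 for degrees 0…5.
Finally multiplying by (1 + q + q^2 + q^3 + q^4 + q^5), the product of all factors after the first has coefficients 1,5,-1,-33,-32,28 for degrees 0…5.
[q^5] = 1·28 + 1·(-33) + 1·1 = -4.

-4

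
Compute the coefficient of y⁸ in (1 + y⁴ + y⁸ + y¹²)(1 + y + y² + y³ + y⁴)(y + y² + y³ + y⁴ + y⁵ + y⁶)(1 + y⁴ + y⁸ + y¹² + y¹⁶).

(1 + y⁴ + y⁸ + y¹²) has coefficients 1,0,0,0,1,0,0,0,1 for degrees 0…8.
(1 + y + y² + y³ + y⁴) has coefficients 1,1,1,1,1,0,0,0,0 for degrees 0…8.
Multiplying by (y + y² + y³ + y⁴ + y⁵ + y⁶) gives running coefficients 0,1,2,3,4,5,5,4,3 for degrees 0…8.
Finally multiplying by (1 + y⁴ + y⁸ + y¹² + y¹⁶), the product of all factors after the first has coefficients 0,1,2,3,4,6,7,7,7 for degrees 0…8.
[y⁸] = 1·7 + 1·4 + 1·0 = 11.

11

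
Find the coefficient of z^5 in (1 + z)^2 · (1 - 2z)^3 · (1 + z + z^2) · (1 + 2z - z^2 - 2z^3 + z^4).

(1 + z)^2 has coefficients 1,2,1 for degrees 0…2.
(1 - 2z)^3 has coefficients 1,-6,12,-8,0,0 for degrees 0…5.
Multiplying by (1 + z + z^2) gives running coefficients 1,-5,7,-2,4,-8 for degrees 0…5.
Finally multiplying by (1 + 2z - z^2 - 2z^3 + z^4), the product of all factors after the first has coefficients 1,-3,-4,15,4,-17 for degrees 0…5.
[z^5] = 1·(-17) + 2·4 + 1·15 = 6.

6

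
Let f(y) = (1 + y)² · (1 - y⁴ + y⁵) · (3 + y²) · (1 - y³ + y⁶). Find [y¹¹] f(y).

-4

(1 + y)² has coefficients 1,2,1 for degrees 0…2.
(1 - y⁴ + y⁵) has coefficients 1,0,0,0,-1,1,0,0,0,0,0,0 for degrees 0…11.
Multiplying by (3 + y²) gives running coefficients 3,0,1,0,-3,3,-1,1,0,0,0,0 for degrees 0…11.
Finally multiplying by (1 - y³ + y⁶), the product of all factors after the first has coefficients 3,0,1,-3,-3,2,2,4,-2,1,-4,3 for degrees 0…11.
[y¹¹] = 1·3 + 2·(-4) + 1·1 = -4.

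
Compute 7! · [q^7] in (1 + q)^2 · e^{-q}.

The EGF product rule gives c_7 = Σ_{k_1+k_2=7} C(7; k_1,k_2) · ∏ g_i(k_i), where (1+q)^2 gives the falling factorial (2)_k; e^{-q} gives (-1)^k.
g_1(k) for k = 0…7: 1, 2, 2, 0, 0, 0, 0, 0.
g_2(k) for k = 0…7: 1, -1, 1, -1, 1, -1, 1, -1.
c_7 = Σ_k C(7,k)·g_1(k)·g_2(7−k) = 1·1·(-1) + 7·2·1 + 21·2·(-1) = −1 + 14 − 42 = -29.

-29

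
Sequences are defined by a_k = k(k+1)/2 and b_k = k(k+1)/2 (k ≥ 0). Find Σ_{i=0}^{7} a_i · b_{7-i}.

252

Write out a_i and b_{7-i} for i = 0,…,7 and sum the products.
Σ = 0·28 + 1·21 + 3·15 + 6·10 + 10·6 + 15·3 + 21·1 + 28·0 = 252.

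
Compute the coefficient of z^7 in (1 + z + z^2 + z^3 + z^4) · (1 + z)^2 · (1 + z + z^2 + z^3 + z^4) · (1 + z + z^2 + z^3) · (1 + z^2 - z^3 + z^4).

101

(1 + z + z^2 + z^3 + z^4) has coefficients 1,1,1,1,1 for degrees 0…4.
(1 + z)^2 has coefficients 1,2,1,0,0,0,0,0 for degrees 0…7.
Multiplying by (1 + z + z^2 + z^3 + z^4) gives running coefficients 1,3,4,4,4,3,1,0 for degrees 0…7.
Multiplying by (1 + z + z^2 + z^3) gives running coefficients 1,4,8,12,15,15,12,8 for degrees 0…7.
Finally multiplying by (1 + z^2 - z^3 + z^4), the product of all factors after the first has coefficients 1,4,9,15,20,23,23,20 for degrees 0…7.
[z^7] = 1·20 + 1·23 + 1·23 + 1·20 + 1·15 = 101.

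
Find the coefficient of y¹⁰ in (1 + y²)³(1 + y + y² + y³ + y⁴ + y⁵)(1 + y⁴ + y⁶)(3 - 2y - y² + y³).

(1 + y²)³ has coefficients 1,0,3,0,3,0,1 for degrees 0…6.
(1 + y + y² + y³ + y⁴ + y⁵) has coefficients 1,1,1,1,1,1,0,0,0,0,0 for degrees 0…10.
Multiplying by (1 + y⁴ + y⁶) gives running coefficients 1,1,1,1,2,2,2,2,2,2,1 for degrees 0…10.
Finally multiplying by (3 - 2y - y² + y³), the product of all factors after the first has coefficients 3,1,0,1,4,2,1,2,2,2,-1 for degrees 0…10.
[y¹⁰] = 1·(-1) + 3·2 + 3·1 + 1·4 = 12.

12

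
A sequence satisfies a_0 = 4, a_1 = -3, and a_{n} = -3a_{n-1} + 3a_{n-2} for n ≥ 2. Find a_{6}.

The ordinary generating function has denominator 1 + 3x - 3x^2.
Iterating the recurrence: a_0,…,a_{6} = 4, -3, 21, -72, 279, -1053, 3996.

3996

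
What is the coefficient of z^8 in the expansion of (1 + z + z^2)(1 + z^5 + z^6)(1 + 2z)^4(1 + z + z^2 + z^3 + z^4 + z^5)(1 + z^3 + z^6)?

(1 + z + z^2) has coefficients 1,1,1 for degrees 0…2.
(1 + z^5 + z^6) has coefficients 1,0,0,0,0,1,1,0,0 for degrees 0…8.
Multiplying by (1 + 2z)^4 gives running coefficients 1,8,24,32,16,1,9,32,56 for degrees 0…8.
Multiplying by (1 + z + z^2 + z^3 + z^4 + z^5) gives running coefficients 1,9,33,65,81,82,90,114,146 for degrees 0…8.
Finally multiplying by (1 + z^3 + z^6), the product of all factors after the first has coefficients 1,9,33,66,90,115,156,204,261 for degrees 0…8.
[z^8] = 1·261 + 1·204 + 1·156 = 621.

621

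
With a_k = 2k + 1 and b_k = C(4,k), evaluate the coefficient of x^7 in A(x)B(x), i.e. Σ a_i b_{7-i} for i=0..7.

The convolution is the t^7 coefficient of A(t)B(t).
Σ = 1·0 + 3·0 + 5·0 + 7·1 + 9·4 + 11·6 + 13·4 + 15·1 = 176.

176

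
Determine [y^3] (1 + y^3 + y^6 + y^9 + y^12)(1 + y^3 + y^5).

2

(1 + y^3 + y^6 + y^9 + y^12) has coefficients 1,0,0,1 for degrees 0…3.
(1 + y^3 + y^5) has coefficients 1,0,0,1 for degrees 0…3.
[y^3] = 1·1 + 1·1 = 2.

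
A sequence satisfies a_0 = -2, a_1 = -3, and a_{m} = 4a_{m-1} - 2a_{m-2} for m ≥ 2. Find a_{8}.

-11936

The ordinary generating function has denominator 1 - 4x + 2x^2.
Iterating the recurrence: a_0,…,a_{8} = -2, -3, -8, -26, -88, -300, -1024, -3496, -11936.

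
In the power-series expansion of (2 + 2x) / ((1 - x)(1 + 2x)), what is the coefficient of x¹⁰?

Partial fractions give a closed form: a_n = (4/3)·1^n + (2/3)·(-2)^n.
At n = 10: a_10 = 684.

684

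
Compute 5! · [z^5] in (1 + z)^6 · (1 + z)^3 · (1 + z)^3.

The EGF product rule gives c_5 = Σ_{k_1+k_2+k_3=5} C(5; k_1,k_2,k_3) · ∏ g_i(k_i), where (1+z)^6 gives the falling factorial (6)_k; (1+z)^3 gives the falling factorial (3)_k; (1+z)^3 gives the falling factorial (3)_k.
g_1(k) for k = 0…5: 1, 6, 30, 120, 360, 720.
g_2(k) for k = 0…5: 1, 3, 6, 6, 0, 0.
g_3(k) for k = 0…5: 1, 3, 6, 6, 0, 0.
First combine the last two factors: h(k) = Σ_j C(k,j)·g_2(j)·g_3(k−j) for k = 0…5: 1, 6, 30, 120, 360, 720.
c_5 = Σ_k C(5,k)·g_1(k)·h(5−k) = 1·1·720 + 5·6·360 + 10·30·120 + 10·120·30 + 5·360·6 + 1·720·1 = 720 + 10800 + 36000 + 36000 + 10800 + 720 = 95040.

95040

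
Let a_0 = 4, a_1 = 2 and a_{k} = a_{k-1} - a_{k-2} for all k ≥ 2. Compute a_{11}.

2

The ordinary generating function has denominator 1 - q + q^2.
Iterating the recurrence: a_0,…,a_{11} = 4, 2, -2, -4, -2, 2, 4, 2, -2, -4, -2, 2.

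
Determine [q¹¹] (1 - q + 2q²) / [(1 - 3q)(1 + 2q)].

92840

The denominator gives the recurrence a_n = a_(n−1) + 6a_(n−2) for n ≥ 3; the numerator fixes a_0 = 1, a_1 = 0, a_2 = 8.
Iterating: 1, 0, 8, 8, 56, 104, 440, 1064, 3704, 10088, 32312, 92840, so a_11 = 92840.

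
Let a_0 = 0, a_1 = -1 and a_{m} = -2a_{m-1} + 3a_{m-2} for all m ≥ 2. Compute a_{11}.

The ordinary generating function has denominator 1 + 2q - 3q^2.
Iterating the recurrence: a_0,…,a_{11} = 0, -1, 2, -7, 20, -61, 182, -547, 1640, -4921, 14762, -44287.

-44287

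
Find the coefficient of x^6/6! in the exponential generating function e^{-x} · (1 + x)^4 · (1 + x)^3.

The EGF product rule gives c_6 = Σ_{k_1+k_2+k_3=6} C(6; k_1,k_2,k_3) · ∏ g_i(k_i), where e^{-x} gives (-1)^k; (1+x)^4 gives the falling factorial (4)_k; (1+x)^3 gives the falling factorial (3)_k.
g_1(k) for k = 0…6: 1, -1, 1, -1, 1, -1, 1.
g_2(k) for k = 0…6: 1, 4, 12, 24, 24, 0, 0.
g_3(k) for k = 0…6: 1, 3, 6, 6, 0, 0, 0.
First combine the last two factors: h(k) = Σ_j C(k,j)·g_2(j)·g_3(k−j) for k = 0…6: 1, 7, 42, 210, 840, 2520, 5040.
c_6 = Σ_k C(6,k)·g_1(k)·h(6−k) = 1·1·5040 + 6·(-1)·2520 + 15·1·840 + 20·(-1)·210 + 15·1·42 + 6·(-1)·7 + 1·1·1 = 5040 − 15120 + 12600 − 4200 + 630 − 42 + 1 = -1091.

-1091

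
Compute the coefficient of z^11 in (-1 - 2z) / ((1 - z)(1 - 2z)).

Partial fractions give a closed form: a_n = (3)·1^n + (-4)·2^n.
At n = 11: a_11 = -8189.

-8189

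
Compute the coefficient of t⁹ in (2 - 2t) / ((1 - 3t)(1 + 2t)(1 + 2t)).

The denominator gives the recurrence a_n = −a_(n−1) + 8a_(n−2) + 12a_(n−3) for n ≥ 3; the numerator fixes a_0 = 2, a_1 = -4, a_2 = 20.
Iterating: 2, -4, 20, -28, 140, -124, 908, -220, 5996, 3140, so a_9 = 3140.

3140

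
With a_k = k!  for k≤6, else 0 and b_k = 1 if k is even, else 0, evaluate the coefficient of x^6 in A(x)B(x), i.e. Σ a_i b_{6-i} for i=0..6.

This is [x^6] in the product of the two ordinary generating functions.
Σ = 1·1 + 1·0 + 2·1 + 6·0 + 24·1 + 120·0 + 720·1 = 747.

747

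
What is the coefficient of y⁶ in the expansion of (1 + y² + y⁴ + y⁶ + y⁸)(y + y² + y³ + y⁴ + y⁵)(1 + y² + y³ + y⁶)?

(1 + y² + y⁴ + y⁶ + y⁸) has coefficients 1,0,1,0,1,0,1 for degrees 0…6.
(y + y² + y³ + y⁴ + y⁵) has coefficients 0,1,1,1,1,1,0 for degrees 0…6.
Finally multiplying by (1 + y² + y³ + y⁶), the product of all factors after the first has coefficients 0,1,1,2,3,3,2 for degrees 0…6.
[y⁶] = 1·2 + 1·3 + 1·1 + 1·0 = 6.

6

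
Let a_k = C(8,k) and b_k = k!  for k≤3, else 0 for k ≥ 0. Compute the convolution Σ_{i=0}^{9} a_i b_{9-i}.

This is [x^9] in the product of the two ordinary generating functions.
Σ = 1·0 + 8·0 + 28·0 + 56·0 + 70·0 + 56·0 + 28·6 + 8·2 + 1·1 + 0·1 = 185.

185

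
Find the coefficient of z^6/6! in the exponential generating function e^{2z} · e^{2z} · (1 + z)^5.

220096

The EGF product rule gives c_6 = Σ_{k_1+k_2+k_3=6} C(6; k_1,k_2,k_3) · ∏ g_i(k_i), where e^{2z} gives (2)^k; e^{2z} gives (2)^k; (1+z)^5 gives the falling factorial (5)_k.
g_1(k) for k = 0…6: 1, 2, 4, 8, 16, 32, 64.
g_2(k) for k = 0…6: 1, 2, 4, 8, 16, 32, 64.
g_3(k) for k = 0…6: 1, 5, 20, 60, 120, 120, 0.
First combine the last two factors: h(k) = Σ_j C(k,j)·g_2(j)·g_3(k−j) for k = 0…6: 1, 7, 44, 248, 1256, 5752, 24064.
c_6 = Σ_k C(6,k)·g_1(k)·h(6−k) = 1·1·24064 + 6·2·5752 + 15·4·1256 + 20·8·248 + 15·16·44 + 6·32·7 + 1·64·1 = 24064 + 69024 + 75360 + 39680 + 10560 + 1344 + 64 = 220096.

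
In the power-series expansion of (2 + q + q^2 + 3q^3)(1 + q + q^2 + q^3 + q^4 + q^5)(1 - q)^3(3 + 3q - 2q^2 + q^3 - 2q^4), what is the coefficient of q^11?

(2 + q + q^2 + 3q^3) has coefficients 2,1,1,3 for degrees 0…3.
(1 + q + q^2 + q^3 + q^4 + q^5) has coefficients 1,1,1,1,1,1,0,0,0,0,0,0 for degrees 0…11.
Multiplying by (1 - q)^3 gives running coefficients 1,-2,1,0,0,0,-1,2,-1,0,0,0 for degrees 0…11.
Finally multiplying by (3 + 3q - 2q^2 + q^3 - 2q^4), the product of all factors after the first has coefficients 3,-3,-5,8,-6,5,-5,3,5,-8,6,-5 for degrees 0…11.
[q^11] = 2·(-5) + 1·6 + 1·(-8) + 3·5 = 3.

3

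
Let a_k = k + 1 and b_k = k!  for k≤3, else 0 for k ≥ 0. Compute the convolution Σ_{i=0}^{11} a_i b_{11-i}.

97

This is [x^11] in the product of the two ordinary generating functions.
Σ = 1·0 + 2·0 + 3·0 + 4·0 + 5·0 + 6·0 + 7·0 + 8·0 + 9·6 + 10·2 + 11·1 + 12·1 = 97.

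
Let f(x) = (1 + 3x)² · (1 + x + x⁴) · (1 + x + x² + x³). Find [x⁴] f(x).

32

(1 + 3x)² has coefficients 1,6,9 for degrees 0…2.
(1 + x + x⁴) has coefficients 1,1,0,0,1 for degrees 0…4.
Finally multiplying by (1 + x + x² + x³), the product of all factors after the first has coefficients 1,2,2,2,2 for degrees 0…4.
[x⁴] = 1·2 + 6·2 + 9·2 = 32.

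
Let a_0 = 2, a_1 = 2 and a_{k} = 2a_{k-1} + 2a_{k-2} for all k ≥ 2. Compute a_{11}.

63296

The ordinary generating function has denominator 1 - 2y - 2y^2.
Iterating the recurrence: a_0,…,a_{11} = 2, 2, 8, 20, 56, 152, 416, 1136, 3104, 8480, 23168, 63296.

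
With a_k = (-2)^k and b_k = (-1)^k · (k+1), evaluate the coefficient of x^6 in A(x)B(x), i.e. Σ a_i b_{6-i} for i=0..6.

The convolution is the x^6 coefficient of A(x)B(x).
Σ = 1·7 − 2·(-6) + 4·5 − 8·(-4) + 16·3 − 32·(-2) + 64·1 = 247.

247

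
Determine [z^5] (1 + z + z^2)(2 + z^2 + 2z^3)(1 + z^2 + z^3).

8

(1 + z + z^2) has coefficients 1,1,1 for degrees 0…2.
(2 + z^2 + 2z^3) has coefficients 2,0,1,2,0,0 for degrees 0…5.
Finally multiplying by (1 + z^2 + z^3), the product of all factors after the first has coefficients 2,0,3,4,1,3 for degrees 0…5.
[z^5] = 1·3 + 1·1 + 1·4 = 8.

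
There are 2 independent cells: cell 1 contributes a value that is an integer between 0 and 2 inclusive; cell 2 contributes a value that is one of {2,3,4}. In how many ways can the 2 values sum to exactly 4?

3

The generating function for the choices is (1 + z + z^2)·(z^2 + z^3 + z^4); the count is [z^4].
(1 + z + z^2) has coefficients 1,1,1 for degrees 0…2.
(z^2 + z^3 + z^4) has coefficients 0,0,1,1,1 for degrees 0…4.
[z^4] = 1·1 + 1·1 + 1·1 = 3.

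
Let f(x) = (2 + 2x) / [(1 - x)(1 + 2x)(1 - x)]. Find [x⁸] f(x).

126

The denominator gives the recurrence a_n = 3a_(n−2) − 2a_(n−3) for n ≥ 3; the numerator fixes a_0 = 2, a_1 = 2, a_2 = 6.
Iterating: 2, 2, 6, 2, 14, -6, 38, -46, 126, so a_8 = 126.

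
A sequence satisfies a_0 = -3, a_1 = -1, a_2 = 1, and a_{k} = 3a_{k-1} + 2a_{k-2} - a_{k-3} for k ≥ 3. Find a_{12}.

The ordinary generating function has denominator 1 - 3t - 2t^2 + t^3.
Iterating the recurrence: a_0,…,a_{12} = -3, -1, 1, 4, 15, 52, 182, 635, 2217, 7739, 27016, 94309, 329220.

329220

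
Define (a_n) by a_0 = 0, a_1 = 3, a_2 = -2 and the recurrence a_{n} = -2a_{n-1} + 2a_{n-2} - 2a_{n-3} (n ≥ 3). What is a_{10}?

-18008

The ordinary generating function has denominator 1 + 2t - 2t^2 + 2t^3.
Iterating the recurrence: a_0,…,a_{10} = 0, 3, -2, 10, -30, 84, -248, 724, -2112, 6168, -18008.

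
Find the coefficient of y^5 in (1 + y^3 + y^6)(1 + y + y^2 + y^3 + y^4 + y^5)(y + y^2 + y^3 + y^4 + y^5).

(1 + y^3 + y^6) has coefficients 1,0,0,1,0,0 for degrees 0…5.
(1 + y + y^2 + y^3 + y^4 + y^5) has coefficients 1,1,1,1,1,1 for degrees 0…5.
Finally multiplying by (y + y^2 + y^3 + y^4 + y^5), the product of all factors after the first has coefficients 0,1,2,3,4,5 for degrees 0…5.
[y^5] = 1·5 + 1·2 = 7.

7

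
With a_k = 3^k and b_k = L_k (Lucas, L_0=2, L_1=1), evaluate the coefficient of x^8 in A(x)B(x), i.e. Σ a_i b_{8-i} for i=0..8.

19628

This is [x^8] in the product of the two ordinary generating functions.
Σ = 1·47 + 3·29 + 9·18 + 27·11 + 81·7 + 243·4 + 729·3 + 2187·1 + 6561·2 = 19628.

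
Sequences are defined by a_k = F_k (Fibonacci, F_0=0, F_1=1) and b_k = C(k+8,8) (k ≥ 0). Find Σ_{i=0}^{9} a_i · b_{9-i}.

This is [x^9] in the product of the two ordinary generating functions.
Σ = 0·24310 + 1·12870 + 1·6435 + 2·3003 + 3·1287 + 5·495 + 8·165 + 13·45 + 21·9 + 34·1 = 33775.

33775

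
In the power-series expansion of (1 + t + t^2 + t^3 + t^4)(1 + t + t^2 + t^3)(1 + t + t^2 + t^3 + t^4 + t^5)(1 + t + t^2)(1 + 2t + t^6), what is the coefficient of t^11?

120

(1 + t + t^2 + t^3 + t^4) has coefficients 1,1,1,1,1 for degrees 0…4.
(1 + t + t^2 + t^3) has coefficients 1,1,1,1,0,0,0,0,0,0,0,0 for degrees 0…11.
Multiplying by (1 + t + t^2 + t^3 + t^4 + t^5) gives running coefficients 1,2,3,4,4,4,3,2,1,0,0,0 for degrees 0…11.
Multiplying by (1 + t + t^2) gives running coefficients 1,3,6,9,11,12,11,9,6,3,1,0 for degrees 0…11.
Finally multiplying by (1 + 2t + t^6), the product of all factors after the first has coefficients 1,5,12,21,29,34,36,34,30,24,18,14 for degrees 0…11.
[t^11] = 1·14 + 1·18 + 1·24 + 1·30 + 1·34 = 120.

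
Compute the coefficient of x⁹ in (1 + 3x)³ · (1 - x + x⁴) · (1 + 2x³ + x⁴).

(1 + 3x)³ has coefficients 1,9,27,27 for degrees 0…3.
(1 - x + x⁴) has coefficients 1,-1,0,0,1,0,0,0,0,0 for degrees 0…9.
Finally multiplying by (1 + 2x³ + x⁴), the product of all factors after the first has coefficients 1,-1,0,2,0,-1,0,2,1,0 for degrees 0…9.
[x⁹] = 1·0 + 9·1 + 27·2 + 27·0 = 63.

63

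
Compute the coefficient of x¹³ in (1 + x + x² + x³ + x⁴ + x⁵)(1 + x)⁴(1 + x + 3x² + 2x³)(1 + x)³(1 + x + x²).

734

(1 + x + x² + x³ + x⁴ + x⁵) has coefficients 1,1,1,1,1,1 for degrees 0…5.
(1 + x)⁴ has coefficients 1,4,6,4,1,0,0,0,0,0,0,0,0,0 for degrees 0…13.
Multiplying by (1 + x + 3x² + 2x³) gives running coefficients 1,5,13,24,31,25,11,2,0,0,0,0,0,0 for degrees 0…13.
Multiplying by (1 + x)³ gives running coefficients 1,8,31,79,147,203,203,141,64,17,2,0,0,0 for degrees 0…13.
Finally multiplying by (1 + x + x²), the product of all factors after the first has coefficients 1,9,40,118,257,429,553,547,408,222,83,19,2,0 for degrees 0…13.
[x¹³] = 1·0 + 1·2 + 1·19 + 1·83 + 1·222 + 1·408 = 734.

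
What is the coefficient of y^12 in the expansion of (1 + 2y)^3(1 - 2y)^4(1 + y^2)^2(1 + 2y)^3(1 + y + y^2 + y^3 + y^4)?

(1 + 2y)^3 has coefficients 1,6,12,8 for degrees 0…3.
(1 - 2y)^4 has coefficients 1,-8,24,-32,16,0,0,0,0,0,0,0,0 for degrees 0…12.
Multiplying by (1 + y^2)^2 gives running coefficients 1,-8,26,-48,65,-72,56,-32,16,0,0,0,0 for degrees 0…12.
Multiplying by (1 + 2y)^3 gives running coefficients 1,-2,-10,20,25,-50,20,-40,-80,160,-64,128,0 for degrees 0…12.
Finally multiplying by (1 + y + y^2 + y^3 + y^4), the product of all factors after the first has coefficients 1,-1,-11,9,34,-17,5,-25,-125,10,-4,104,144 for degrees 0…12.
[y^12] = 1·144 + 6·104 + 12·(-4) + 8·10 = 800.

800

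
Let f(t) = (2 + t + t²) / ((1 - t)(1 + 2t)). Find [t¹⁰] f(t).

The denominator gives the recurrence a_n = −a_(n−1) + 2a_(n−2) for n ≥ 3; the numerator fixes a_0 = 2, a_1 = -1, a_2 = 6.
Iterating: 2, -1, 6, -8, 20, -36, 76, -148, 300, -596, 1196, so a_10 = 1196.

1196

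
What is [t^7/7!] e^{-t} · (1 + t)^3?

104

The EGF product rule gives c_7 = Σ_{k_1+k_2=7} C(7; k_1,k_2) · ∏ g_i(k_i), where e^{-t} gives (-1)^k; (1+t)^3 gives the falling factorial (3)_k.
g_1(k) for k = 0…7: 1, -1, 1, -1, 1, -1, 1, -1.
g_2(k) for k = 0…7: 1, 3, 6, 6, 0, 0, 0, 0.
c_7 = Σ_k C(7,k)·g_1(k)·g_2(7−k) = 35·1·6 + 21·(-1)·6 + 7·1·3 + 1·(-1)·1 = 210 − 126 + 21 − 1 = 104.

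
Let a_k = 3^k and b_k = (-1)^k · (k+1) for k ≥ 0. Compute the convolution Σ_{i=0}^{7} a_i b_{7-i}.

1228

This is [x^7] in the product of the two ordinary generating functions.
Σ = 1·(-8) + 3·7 + 9·(-6) + 27·5 + 81·(-4) + 243·3 + 729·(-2) + 2187·1 = 1228.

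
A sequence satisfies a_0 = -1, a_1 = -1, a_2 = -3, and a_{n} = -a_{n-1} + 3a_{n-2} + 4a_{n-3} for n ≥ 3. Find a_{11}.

The ordinary generating function has denominator 1 + z - 3z^2 - 4z^3.
Iterating the recurrence: a_0,…,a_{11} = -1, -1, -3, -4, -9, -15, -28, -53, -91, -180, -305, -599.

-599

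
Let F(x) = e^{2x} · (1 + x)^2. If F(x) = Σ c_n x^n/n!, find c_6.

928

The EGF product rule gives c_6 = Σ_{k_1+k_2=6} C(6; k_1,k_2) · ∏ g_i(k_i), where e^{2x} gives (2)^k; (1+x)^2 gives the falling factorial (2)_k.
g_1(k) for k = 0…6: 1, 2, 4, 8, 16, 32, 64.
g_2(k) for k = 0…6: 1, 2, 2, 0, 0, 0, 0.
c_6 = Σ_k C(6,k)·g_1(k)·g_2(6−k) = 15·16·2 + 6·32·2 + 1·64·1 = 480 + 384 + 64 = 928.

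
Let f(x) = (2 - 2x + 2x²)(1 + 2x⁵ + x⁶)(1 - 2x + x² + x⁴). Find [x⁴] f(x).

4

(2 - 2x + 2x²) has coefficients 2,-2,2 for degrees 0…2.
(1 + 2x⁵ + x⁶) has coefficients 1,0,0,0,0 for degrees 0…4.
Finally multiplying by (1 - 2x + x² + x⁴), the product of all factors after the first has coefficients 1,-2,1,0,1 for degrees 0…4.
[x⁴] = 2·1 − 2·0 + 2·1 = 4.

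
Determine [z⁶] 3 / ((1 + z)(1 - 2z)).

129

The denominator gives the recurrence a_n = a_(n−1) + 2a_(n−2) for n ≥ 2; the numerator fixes a_0 = 3, a_1 = 3.
Iterating: 3, 3, 9, 15, 33, 63, 129, so a_6 = 129.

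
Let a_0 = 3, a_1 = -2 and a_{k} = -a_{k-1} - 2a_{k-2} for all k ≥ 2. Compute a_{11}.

The ordinary generating function has denominator 1 + z + 2z^2.
Iterating the recurrence: a_0,…,a_{11} = 3, -2, -4, 8, 0, -16, 16, 16, -48, 16, 80, -112.

-112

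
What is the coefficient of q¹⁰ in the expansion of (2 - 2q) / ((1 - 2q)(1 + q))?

684

Partial fractions give a closed form: a_n = (2/3)·2^n + (4/3)·(-1)^n.
At n = 10: a_10 = 684.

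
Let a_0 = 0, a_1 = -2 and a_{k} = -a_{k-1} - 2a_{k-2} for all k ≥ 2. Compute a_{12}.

90

The ordinary generating function has denominator 1 + t + 2t^2.
Iterating the recurrence: a_0,…,a_{12} = 0, -2, 2, 2, -6, 2, 10, -14, -6, 34, -22, -46, 90.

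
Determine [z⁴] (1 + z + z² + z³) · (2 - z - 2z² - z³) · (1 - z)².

-1

(1 + z + z² + z³) has coefficients 1,1,1,1 for degrees 0…3.
(2 - z - 2z² - z³) has coefficients 2,-1,-2,-1,0 for degrees 0…4.
Finally multiplying by (1 - z)², the product of all factors after the first has coefficients 2,-5,2,2,0 for degrees 0…4.
[z⁴] = 1·0 + 1·2 + 1·2 + 1·(-5) = -1.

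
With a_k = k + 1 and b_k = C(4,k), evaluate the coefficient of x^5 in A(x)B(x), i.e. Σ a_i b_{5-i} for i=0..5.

64

The convolution is the x^5 coefficient of A(x)B(x).
Σ = 1·0 + 2·1 + 3·4 + 4·6 + 5·4 + 6·1 = 64.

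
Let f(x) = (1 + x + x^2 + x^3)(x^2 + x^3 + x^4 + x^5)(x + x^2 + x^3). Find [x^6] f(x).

(1 + x + x^2 + x^3) has coefficients 1,1,1,1 for degrees 0…3.
(x^2 + x^3 + x^4 + x^5) has coefficients 0,0,1,1,1,1,0 for degrees 0…6.
Finally multiplying by (x + x^2 + x^3), the product of all factors after the first has coefficients 0,0,0,1,2,3,3 for degrees 0…6.
[x^6] = 1·3 + 1·3 + 1·2 + 1·1 = 9.

9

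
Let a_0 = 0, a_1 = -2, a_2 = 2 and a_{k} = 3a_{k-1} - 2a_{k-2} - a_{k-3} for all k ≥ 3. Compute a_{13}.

-3432

The ordinary generating function has denominator 1 - 3t + 2t^2 + t^3.
Iterating the recurrence: a_0,…,a_{13} = 0, -2, 2, 10, 28, 62, 120, 208, 322, 430, 438, 132, -910, -3432.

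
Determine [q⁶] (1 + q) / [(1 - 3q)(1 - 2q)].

2724

Partial fractions give a closed form: a_n = (4)·3^n + (-3)·2^n.
At n = 6: a_6 = 2724.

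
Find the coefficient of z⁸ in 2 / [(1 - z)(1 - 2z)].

Partial fractions give a closed form: a_n = (-2)·1^n + (4)·2^n.
At n = 8: a_8 = 1022.

1022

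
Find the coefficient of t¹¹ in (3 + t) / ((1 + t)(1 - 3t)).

Partial fractions give a closed form: a_n = (1/2)·(-1)^n + (5/2)·3^n.
At n = 11: a_11 = 442867.

442867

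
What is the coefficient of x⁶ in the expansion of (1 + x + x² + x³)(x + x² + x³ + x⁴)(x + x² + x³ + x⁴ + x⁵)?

13

(1 + x + x² + x³) has coefficients 1,1,1,1 for degrees 0…3.
(x + x² + x³ + x⁴) has coefficients 0,1,1,1,1,0,0 for degrees 0…6.
Finally multiplying by (x + x² + x³ + x⁴ + x⁵), the product of all factors after the first has coefficients 0,0,1,2,3,4,4 for degrees 0…6.
[x⁶] = 1·4 + 1·4 + 1·3 + 1·2 = 13.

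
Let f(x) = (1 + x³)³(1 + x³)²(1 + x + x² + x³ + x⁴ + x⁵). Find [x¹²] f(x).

15

(1 + x³)³ has coefficients 1,0,0,3,0,0,3,0,0,1 for degrees 0…9.
(1 + x³)² has coefficients 1,0,0,2,0,0,1,0,0,0,0,0,0 for degrees 0…12.
Finally multiplying by (1 + x + x² + x³ + x⁴ + x⁵), the product of all factors after the first has coefficients 1,1,1,3,3,3,3,3,3,1,1,1,0 for degrees 0…12.
[x¹²] = 1·0 + 3·1 + 3·3 + 1·3 = 15.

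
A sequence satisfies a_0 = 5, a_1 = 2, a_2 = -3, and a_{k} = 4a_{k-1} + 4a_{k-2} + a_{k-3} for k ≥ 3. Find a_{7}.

The ordinary generating function has denominator 1 - 4x - 4x^2 - x^3.
Iterating the recurrence: a_0,…,a_{7} = 5, 2, -3, 1, -6, -23, -115, -558.

-558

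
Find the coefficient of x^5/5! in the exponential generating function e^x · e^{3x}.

1024

The EGF product rule gives c_5 = Σ_{k_1+k_2=5} C(5; k_1,k_2) · ∏ g_i(k_i), where e^x gives (1)^k; e^{3x} gives (3)^k.
g_1(k) for k = 0…5: 1, 1, 1, 1, 1, 1.
g_2(k) for k = 0…5: 1, 3, 9, 27, 81, 243.
c_5 = Σ_k C(5,k)·g_1(k)·g_2(5−k) = 1·1·243 + 5·1·81 + 10·1·27 + 10·1·9 + 5·1·3 + 1·1·1 = 243 + 405 + 270 + 90 + 15 + 1 = 1024.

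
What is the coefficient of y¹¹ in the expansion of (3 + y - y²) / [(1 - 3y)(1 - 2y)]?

1699109

The denominator gives the recurrence a_n = 5a_(n−1) − 6a_(n−2) for n ≥ 3; the numerator fixes a_0 = 3, a_1 = 16, a_2 = 61.
Iterating: 3, 16, 61, 209, 679, 2141, 6631, 20309, 61759, 186941, 564151, 1699109, so a_11 = 1699109.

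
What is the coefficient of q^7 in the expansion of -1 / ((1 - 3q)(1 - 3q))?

-17496

The denominator gives the recurrence a_n = 6a_(n−1) − 9a_(n−2) for n ≥ 2; the numerator fixes a_0 = -1, a_1 = -6.
Iterating: -1, -6, -27, -108, -405, -1458, -5103, -17496, so a_7 = -17496.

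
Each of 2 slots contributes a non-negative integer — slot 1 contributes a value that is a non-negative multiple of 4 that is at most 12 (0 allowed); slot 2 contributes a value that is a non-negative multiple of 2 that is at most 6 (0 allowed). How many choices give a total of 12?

The generating function for the choices is (1 + t^4 + t^8 + t^12)·(1 + t^2 + t^4 + t^6); the count is [t^12].
(1 + t^4 + t^8 + t^12) has coefficients 1,0,0,0,1,0,0,0,1,0,0,0,1 for degrees 0…12.
(1 + t^2 + t^4 + t^6) has coefficients 1,0,1,0,1,0,1,0,0,0,0,0,0 for degrees 0…12.
[t^12] = 1·0 + 1·0 + 1·1 + 1·1 = 2.

2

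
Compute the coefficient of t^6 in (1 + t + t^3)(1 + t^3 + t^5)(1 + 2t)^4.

98

(1 + t + t^3) has coefficients 1,1,0,1 for degrees 0…3.
(1 + t^3 + t^5) has coefficients 1,0,0,1,0,1,0 for degrees 0…6.
Finally multiplying by (1 + 2t)^4, the product of all factors after the first has coefficients 1,8,24,33,24,25,40 for degrees 0…6.
[t^6] = 1·40 + 1·25 + 1·33 = 98.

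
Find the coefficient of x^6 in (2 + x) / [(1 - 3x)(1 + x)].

The denominator gives the recurrence a_n = 2a_(n−1) + 3a_(n−2) for n ≥ 2; the numerator fixes a_0 = 2, a_1 = 5.
Iterating: 2, 5, 16, 47, 142, 425, 1276, so a_6 = 1276.

1276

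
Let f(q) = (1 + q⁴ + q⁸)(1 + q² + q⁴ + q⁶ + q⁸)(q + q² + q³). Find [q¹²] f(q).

(1 + q⁴ + q⁸) has coefficients 1,0,0,0,1,0,0,0,1 for degrees 0…8.
(1 + q² + q⁴ + q⁶ + q⁸) has coefficients 1,0,1,0,1,0,1,0,1,0,0,0,0 for degrees 0…12.
Finally multiplying by (q + q² + q³), the product of all factors after the first has coefficients 0,1,1,2,1,2,1,2,1,2,1,1,0 for degrees 0…12.
[q¹²] = 1·0 + 1·1 + 1·1 = 2.

2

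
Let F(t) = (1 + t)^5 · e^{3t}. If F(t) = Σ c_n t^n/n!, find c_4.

The EGF product rule gives c_4 = Σ_{k_1+k_2=4} C(4; k_1,k_2) · ∏ g_i(k_i), where (1+t)^5 gives the falling factorial (5)_k; e^{3t} gives (3)^k.
g_1(k) for k = 0…4: 1, 5, 20, 60, 120.
g_2(k) for k = 0…4: 1, 3, 9, 27, 81.
c_4 = Σ_k C(4,k)·g_1(k)·g_2(4−k) = 1·1·81 + 4·5·27 + 6·20·9 + 4·60·3 + 1·120·1 = 81 + 540 + 1080 + 720 + 120 = 2541.

2541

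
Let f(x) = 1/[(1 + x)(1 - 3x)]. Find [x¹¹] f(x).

Partial fractions give a closed form: a_n = (1/4)·(-1)^n + (3/4)·3^n.
At n = 11: a_11 = 132860.

132860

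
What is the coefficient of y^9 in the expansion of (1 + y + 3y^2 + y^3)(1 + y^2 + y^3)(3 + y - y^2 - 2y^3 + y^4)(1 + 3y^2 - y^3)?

(1 + y + 3y^2 + y^3) has coefficients 1,1,3,1 for degrees 0…3.
(1 + y^2 + y^3) has coefficients 1,0,1,1,0,0,0,0,0,0 for degrees 0…9.
Multiplying by (3 + y - y^2 - 2y^3 + y^4) gives running coefficients 3,1,2,2,1,-3,-1,1,0,0 for degrees 0…9.
Finally multiplying by (1 + 3y^2 - y^3), the product of all factors after the first has coefficients 3,1,11,2,6,1,0,-9,0,4 for degrees 0…9.
[y^9] = 1·4 + 1·0 + 3·(-9) + 1·0 = -23.

-23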